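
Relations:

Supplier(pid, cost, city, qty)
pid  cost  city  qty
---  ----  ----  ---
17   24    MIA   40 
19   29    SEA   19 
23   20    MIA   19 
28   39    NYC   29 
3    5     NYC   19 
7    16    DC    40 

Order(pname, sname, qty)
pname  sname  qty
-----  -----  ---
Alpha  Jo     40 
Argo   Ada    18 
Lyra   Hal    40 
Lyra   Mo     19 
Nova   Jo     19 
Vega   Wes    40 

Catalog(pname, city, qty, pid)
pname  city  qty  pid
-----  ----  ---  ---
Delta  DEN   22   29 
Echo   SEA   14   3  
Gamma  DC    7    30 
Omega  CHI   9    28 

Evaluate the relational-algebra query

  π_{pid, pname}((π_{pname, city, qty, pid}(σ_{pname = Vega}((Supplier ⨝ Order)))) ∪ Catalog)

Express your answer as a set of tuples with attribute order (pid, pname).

Natural join on qty: {(17, 24, MIA, 40, Alpha, Jo), (17, 24, MIA, 40, Lyra, Hal), (17, 24, MIA, 40, Vega, Wes), (19, 29, SEA, 19, Lyra, Mo), (19, 29, SEA, 19, Nova, Jo), (23, 20, MIA, 19, Lyra, Mo), (23, 20, MIA, 19, Nova, Jo), (3, 5, NYC, 19, Lyra, Mo), (3, 5, NYC, 19, Nova, Jo), (7, 16, DC, 40, Alpha, Jo), (7, 16, DC, 40, Lyra, Hal), (7, 16, DC, 40, Vega, Wes)}
Filtering on pname = Vega leaves {(17, 24, MIA, 40, Vega, Wes), (7, 16, DC, 40, Vega, Wes)}.
π_{pname, city, qty, pid} gives {(Vega, DC, 40, 7), (Vega, MIA, 40, 17)}.
Set union of the two operands is {(Delta, DEN, 22, 29), (Echo, SEA, 14, 3), (Gamma, DC, 7, 30), (Omega, CHI, 9, 28), (Vega, DC, 40, 7), (Vega, MIA, 40, 17)}.
π_{pid, pname} gives {(17, Vega), (28, Omega), (29, Delta), (3, Echo), (30, Gamma), (7, Vega)}.

{(17, Vega), (28, Omega), (29, Delta), (3, Echo), (30, Gamma), (7, Vega)}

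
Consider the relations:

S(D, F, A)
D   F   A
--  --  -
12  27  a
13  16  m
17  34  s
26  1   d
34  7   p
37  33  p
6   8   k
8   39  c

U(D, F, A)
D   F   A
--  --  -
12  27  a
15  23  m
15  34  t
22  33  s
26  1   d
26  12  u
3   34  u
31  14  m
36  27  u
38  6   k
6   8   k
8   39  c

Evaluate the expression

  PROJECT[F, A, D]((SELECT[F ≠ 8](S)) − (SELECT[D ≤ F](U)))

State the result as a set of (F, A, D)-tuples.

Selection F ≠ 8: {(12, 27, a), (13, 16, m), (17, 34, s), (26, 1, d), (34, 7, p), (37, 33, p), (8, 39, c)}
Selection D ≤ F: {(12, 27, a), (15, 23, m), (15, 34, t), (22, 33, s), (3, 34, u), (6, 8, k), (8, 39, c)}
Difference: {(12, 27, a), (13, 16, m), (17, 34, s), (26, 1, d), (34, 7, p), (37, 33, p), (8, 39, c)} with {(12, 27, a), (15, 23, m), (15, 34, t), (22, 33, s), (3, 34, u), (6, 8, k), (8, 39, c)} → {(13, 16, m), (17, 34, s), (26, 1, d), (34, 7, p), (37, 33, p)}
π[F, A, D]: project onto (F, A, D) → {(1, d, 26), (16, m, 13), (33, p, 37), (34, s, 17), (7, p, 34)}

{(1, d, 26), (16, m, 13), (33, p, 37), (34, s, 17), (7, p, 34)}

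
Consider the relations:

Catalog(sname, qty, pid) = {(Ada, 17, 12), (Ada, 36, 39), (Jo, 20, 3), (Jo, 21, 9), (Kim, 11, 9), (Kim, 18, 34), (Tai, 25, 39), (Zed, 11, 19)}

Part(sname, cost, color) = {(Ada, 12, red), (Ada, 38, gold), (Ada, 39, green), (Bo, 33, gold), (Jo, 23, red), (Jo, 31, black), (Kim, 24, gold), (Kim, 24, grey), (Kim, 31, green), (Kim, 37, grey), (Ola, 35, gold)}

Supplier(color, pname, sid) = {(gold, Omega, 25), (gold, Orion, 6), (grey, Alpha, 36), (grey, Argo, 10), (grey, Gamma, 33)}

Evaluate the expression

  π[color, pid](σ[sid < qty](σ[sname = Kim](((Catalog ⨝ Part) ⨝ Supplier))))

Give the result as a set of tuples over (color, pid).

{(gold, 34), (gold, 9), (grey, 34), (grey, 9)}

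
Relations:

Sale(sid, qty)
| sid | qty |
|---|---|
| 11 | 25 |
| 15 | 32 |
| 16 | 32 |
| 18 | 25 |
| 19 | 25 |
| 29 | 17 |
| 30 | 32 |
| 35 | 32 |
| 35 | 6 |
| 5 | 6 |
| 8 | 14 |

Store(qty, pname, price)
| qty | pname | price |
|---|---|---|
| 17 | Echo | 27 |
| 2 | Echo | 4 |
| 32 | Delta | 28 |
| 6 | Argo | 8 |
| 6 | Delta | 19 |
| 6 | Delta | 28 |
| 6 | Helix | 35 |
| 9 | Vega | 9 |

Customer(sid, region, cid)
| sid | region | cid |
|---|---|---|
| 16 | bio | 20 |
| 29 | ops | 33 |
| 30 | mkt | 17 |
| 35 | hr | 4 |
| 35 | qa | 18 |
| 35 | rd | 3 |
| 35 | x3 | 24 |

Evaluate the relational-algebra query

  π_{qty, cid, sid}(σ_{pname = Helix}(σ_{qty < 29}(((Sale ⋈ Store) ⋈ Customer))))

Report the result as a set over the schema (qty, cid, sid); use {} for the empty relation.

{(6, 18, 35), (6, 24, 35), (6, 3, 35), (6, 4, 35)}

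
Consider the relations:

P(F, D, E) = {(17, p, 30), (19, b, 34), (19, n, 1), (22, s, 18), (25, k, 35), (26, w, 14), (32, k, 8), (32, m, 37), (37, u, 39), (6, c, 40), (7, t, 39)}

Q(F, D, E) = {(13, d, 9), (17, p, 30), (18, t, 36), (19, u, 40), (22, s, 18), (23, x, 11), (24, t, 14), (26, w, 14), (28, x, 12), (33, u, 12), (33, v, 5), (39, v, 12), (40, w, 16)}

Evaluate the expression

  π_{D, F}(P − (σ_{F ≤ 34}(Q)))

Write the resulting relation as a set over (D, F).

{(b, 19), (c, 6), (k, 25), (k, 32), (m, 32), (n, 19), (t, 7), (u, 37)}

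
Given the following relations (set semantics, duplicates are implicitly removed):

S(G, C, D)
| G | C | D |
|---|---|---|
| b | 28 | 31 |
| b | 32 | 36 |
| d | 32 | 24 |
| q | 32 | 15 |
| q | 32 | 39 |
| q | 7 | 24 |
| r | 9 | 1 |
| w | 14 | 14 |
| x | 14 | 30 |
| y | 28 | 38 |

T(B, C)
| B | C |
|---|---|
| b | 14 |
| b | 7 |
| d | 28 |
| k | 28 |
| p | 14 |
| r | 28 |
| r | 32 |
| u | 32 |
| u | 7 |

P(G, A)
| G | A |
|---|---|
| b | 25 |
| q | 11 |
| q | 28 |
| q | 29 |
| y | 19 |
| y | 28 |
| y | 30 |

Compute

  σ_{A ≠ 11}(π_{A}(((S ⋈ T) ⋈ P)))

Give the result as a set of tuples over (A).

{19, 25, 28, 29, 30}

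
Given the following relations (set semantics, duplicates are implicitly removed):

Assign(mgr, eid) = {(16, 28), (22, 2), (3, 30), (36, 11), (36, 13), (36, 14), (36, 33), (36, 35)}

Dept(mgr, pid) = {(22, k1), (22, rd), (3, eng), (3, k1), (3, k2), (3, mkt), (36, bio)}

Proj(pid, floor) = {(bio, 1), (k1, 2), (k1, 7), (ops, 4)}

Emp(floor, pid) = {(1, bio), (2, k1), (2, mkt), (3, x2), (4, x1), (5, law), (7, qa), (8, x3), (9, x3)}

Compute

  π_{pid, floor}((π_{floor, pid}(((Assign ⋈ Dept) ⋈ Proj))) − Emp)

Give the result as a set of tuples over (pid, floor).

{(k1, 7)}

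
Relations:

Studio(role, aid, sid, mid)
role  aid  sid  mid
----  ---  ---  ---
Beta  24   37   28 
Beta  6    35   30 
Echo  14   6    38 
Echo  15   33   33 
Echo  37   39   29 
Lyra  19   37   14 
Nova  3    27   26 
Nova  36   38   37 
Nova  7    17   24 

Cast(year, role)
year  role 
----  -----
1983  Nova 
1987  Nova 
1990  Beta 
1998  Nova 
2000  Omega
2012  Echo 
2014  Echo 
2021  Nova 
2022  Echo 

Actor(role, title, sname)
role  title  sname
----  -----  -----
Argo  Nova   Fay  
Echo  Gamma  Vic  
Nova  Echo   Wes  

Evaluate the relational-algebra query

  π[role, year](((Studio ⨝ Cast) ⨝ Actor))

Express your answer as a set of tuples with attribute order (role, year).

Joining Studio and Cast on role yields {(Beta, 24, 37, 28, 1990), (Beta, 6, 35, 30, 1990), (Echo, 14, 6, 38, 2012), (Echo, 14, 6, 38, 2014), (Echo, 14, 6, 38, 2022), (Echo, 15, 33, 33, 2012), (Echo, 15, 33, 33, 2014), (Echo, 15, 33, 33, 2022), (Echo, 37, 39, 29, 2012), (Echo, 37, 39, 29, 2014), (Echo, 37, 39, 29, 2022), (Nova, 3, 27, 26, 1983), (Nova, 3, 27, 26, 1987), (Nova, 3, 27, 26, 1998), (Nova, 3, 27, 26, 2021), (Nova, 36, 38, 37, 1983), (Nova, 36, 38, 37, 1987), (Nova, 36, 38, 37, 1998), (Nova, 36, 38, 37, 2021), (Nova, 7, 17, 24, 1983), (Nova, 7, 17, 24, 1987), (Nova, 7, 17, 24, 1998), (Nova, 7, 17, 24, 2021)}.
Joining (Studio ⨝ Cast) and Actor on role yields {(Echo, 14, 6, 38, 2012, Gamma, Vic), (Echo, 14, 6, 38, 2014, Gamma, Vic), (Echo, 14, 6, 38, 2022, Gamma, Vic), (Echo, 15, 33, 33, 2012, Gamma, Vic), (Echo, 15, 33, 33, 2014, Gamma, Vic), (Echo, 15, 33, 33, 2022, Gamma, Vic), (Echo, 37, 39, 29, 2012, Gamma, Vic), (Echo, 37, 39, 29, 2014, Gamma, Vic), (Echo, 37, 39, 29, 2022, Gamma, Vic), (Nova, 3, 27, 26, 1983, Echo, Wes), (Nova, 3, 27, 26, 1987, Echo, Wes), (Nova, 3, 27, 26, 1998, Echo, Wes), (Nova, 3, 27, 26, 2021, Echo, Wes), (Nova, 36, 38, 37, 1983, Echo, Wes), (Nova, 36, 38, 37, 1987, Echo, Wes), (Nova, 36, 38, 37, 1998, Echo, Wes), (Nova, 36, 38, 37, 2021, Echo, Wes), (Nova, 7, 17, 24, 1983, Echo, Wes), (Nova, 7, 17, 24, 1987, Echo, Wes), (Nova, 7, 17, 24, 1998, Echo, Wes), (Nova, 7, 17, 24, 2021, Echo, Wes)}.
π[role, year]: project onto (role, year) (14 duplicate(s) eliminated) → {(Echo, 2012), (Echo, 2014), (Echo, 2022), (Nova, 1983), (Nova, 1987), (Nova, 1998), (Nova, 2021)}

{(Echo, 2012), (Echo, 2014), (Echo, 2022), (Nova, 1983), (Nova, 1987), (Nova, 1998), (Nova, 2021)}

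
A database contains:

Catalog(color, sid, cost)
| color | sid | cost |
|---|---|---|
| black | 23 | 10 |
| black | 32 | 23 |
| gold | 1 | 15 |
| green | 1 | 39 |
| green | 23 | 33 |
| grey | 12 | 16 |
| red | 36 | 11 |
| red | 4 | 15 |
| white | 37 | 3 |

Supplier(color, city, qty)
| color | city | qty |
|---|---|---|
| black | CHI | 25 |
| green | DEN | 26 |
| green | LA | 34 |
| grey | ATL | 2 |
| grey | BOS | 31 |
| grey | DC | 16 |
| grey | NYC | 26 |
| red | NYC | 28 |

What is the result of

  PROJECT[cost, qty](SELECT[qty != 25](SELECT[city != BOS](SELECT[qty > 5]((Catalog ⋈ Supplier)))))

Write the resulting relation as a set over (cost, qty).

{(11, 28), (15, 28), (16, 16), (16, 26), (33, 26), (33, 34), (39, 26), (39, 34)}

Natural join on color: {(black, 23, 10, CHI, 25), (black, 32, 23, CHI, 25), (green, 1, 39, DEN, 26), (green, 1, 39, LA, 34), (green, 23, 33, DEN, 26), (green, 23, 33, LA, 34), (grey, 12, 16, ATL, 2), (grey, 12, 16, BOS, 31), (grey, 12, 16, DC, 16), (grey, 12, 16, NYC, 26), (red, 36, 11, NYC, 28), (red, 4, 15, NYC, 28)}
Filtering on qty > 5 leaves {(black, 23, 10, CHI, 25), (black, 32, 23, CHI, 25), (green, 1, 39, DEN, 26), (green, 1, 39, LA, 34), (green, 23, 33, DEN, 26), (green, 23, 33, LA, 34), (grey, 12, 16, BOS, 31), (grey, 12, 16, DC, 16), (grey, 12, 16, NYC, 26), (red, 36, 11, NYC, 28), (red, 4, 15, NYC, 28)}.
Filtering on city != BOS leaves {(black, 23, 10, CHI, 25), (black, 32, 23, CHI, 25), (green, 1, 39, DEN, 26), (green, 1, 39, LA, 34), (green, 23, 33, DEN, 26), (green, 23, 33, LA, 34), (grey, 12, 16, DC, 16), (grey, 12, 16, NYC, 26), (red, 36, 11, NYC, 28), (red, 4, 15, NYC, 28)}.
Filtering on qty != 25 leaves {(green, 1, 39, DEN, 26), (green, 1, 39, LA, 34), (green, 23, 33, DEN, 26), (green, 23, 33, LA, 34), (grey, 12, 16, DC, 16), (grey, 12, 16, NYC, 26), (red, 36, 11, NYC, 28), (red, 4, 15, NYC, 28)}.
π[cost, qty]: project onto (cost, qty) → {(11, 28), (15, 28), (16, 16), (16, 26), (33, 26), (33, 34), (39, 26), (39, 34)}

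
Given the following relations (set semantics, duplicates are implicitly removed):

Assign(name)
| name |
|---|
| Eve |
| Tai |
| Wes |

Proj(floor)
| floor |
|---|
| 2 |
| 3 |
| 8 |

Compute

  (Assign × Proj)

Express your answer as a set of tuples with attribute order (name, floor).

{(Eve, 2), (Eve, 3), (Eve, 8), (Tai, 2), (Tai, 3), (Tai, 8), (Wes, 2), (Wes, 3), (Wes, 8)}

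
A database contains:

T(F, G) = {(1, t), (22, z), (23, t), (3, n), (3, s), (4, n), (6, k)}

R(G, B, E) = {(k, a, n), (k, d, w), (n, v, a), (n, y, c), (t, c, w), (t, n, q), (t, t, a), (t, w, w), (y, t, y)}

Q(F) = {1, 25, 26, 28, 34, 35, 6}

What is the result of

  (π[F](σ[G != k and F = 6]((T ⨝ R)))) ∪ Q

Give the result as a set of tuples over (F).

T ⋈ R (natural join on G): {(1, t, c, w), (1, t, n, q), (1, t, t, a), (1, t, w, w), (23, t, c, w), (23, t, n, q), (23, t, t, a), (23, t, w, w), (3, n, v, a), (3, n, y, c), (4, n, v, a), (4, n, y, c), (6, k, a, n), (6, k, d, w)}
σ[G != k and F = 6]: keep tuples satisfying G != k and F = 6 → {}
π_{F} gives {}.
Taking the union: {1, 25, 26, 28, 34, 35, 6}

{1, 25, 26, 28, 34, 35, 6}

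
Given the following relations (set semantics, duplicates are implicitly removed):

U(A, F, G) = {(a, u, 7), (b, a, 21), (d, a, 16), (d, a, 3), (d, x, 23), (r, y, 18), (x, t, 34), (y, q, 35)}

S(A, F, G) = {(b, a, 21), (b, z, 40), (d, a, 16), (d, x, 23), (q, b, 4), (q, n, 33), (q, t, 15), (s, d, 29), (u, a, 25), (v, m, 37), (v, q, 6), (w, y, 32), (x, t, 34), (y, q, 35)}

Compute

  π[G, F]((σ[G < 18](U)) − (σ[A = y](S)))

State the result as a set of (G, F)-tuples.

Selection G < 18: {(a, u, 7), (d, a, 16), (d, a, 3)}
Selection A = y: {(y, q, 35)}
Taking the difference: {(a, u, 7), (d, a, 16), (d, a, 3)}
Keep only column(s) G, F: {(16, a), (3, a), (7, u)}

{(16, a), (3, a), (7, u)}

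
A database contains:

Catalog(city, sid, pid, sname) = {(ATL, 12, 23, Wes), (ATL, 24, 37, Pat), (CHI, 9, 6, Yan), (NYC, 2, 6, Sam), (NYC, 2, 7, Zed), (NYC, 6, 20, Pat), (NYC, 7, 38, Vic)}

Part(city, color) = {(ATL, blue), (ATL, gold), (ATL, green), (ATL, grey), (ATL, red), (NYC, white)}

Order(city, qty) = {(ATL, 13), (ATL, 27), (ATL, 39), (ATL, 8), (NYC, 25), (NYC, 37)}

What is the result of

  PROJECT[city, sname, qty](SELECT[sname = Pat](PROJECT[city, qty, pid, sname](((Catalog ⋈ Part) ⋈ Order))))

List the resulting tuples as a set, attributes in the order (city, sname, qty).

Joining Catalog and Part on city yields {(ATL, 12, 23, Wes, blue), (ATL, 12, 23, Wes, gold), (ATL, 12, 23, Wes, green), (ATL, 12, 23, Wes, grey), (ATL, 12, 23, Wes, red), (ATL, 24, 37, Pat, blue), (ATL, 24, 37, Pat, gold), (ATL, 24, 37, Pat, green), (ATL, 24, 37, Pat, grey), (ATL, 24, 37, Pat, red), (NYC, 2, 6, Sam, white), (NYC, 2, 7, Zed, white), (NYC, 6, 20, Pat, white), (NYC, 7, 38, Vic, white)}.
Joining (Catalog ⋈ Part) and Order on city yields {(ATL, 12, 23, Wes, blue, 13), (ATL, 12, 23, Wes, blue, 27), (ATL, 12, 23, Wes, blue, 39), (ATL, 12, 23, Wes, blue, 8), (ATL, 12, 23, Wes, gold, 13), (ATL, 12, 23, Wes, gold, 27), (ATL, 12, 23, Wes, gold, 39), (ATL, 12, 23, Wes, gold, 8), (ATL, 12, 23, Wes, green, 13), (ATL, 12, 23, Wes, green, 27), (ATL, 12, 23, Wes, green, 39), (ATL, 12, 23, Wes, green, 8), (ATL, 12, 23, Wes, grey, 13), (ATL, 12, 23, Wes, grey, 27), (ATL, 12, 23, Wes, grey, 39), (ATL, 12, 23, Wes, grey, 8), (ATL, 12, 23, Wes, red, 13), (ATL, 12, 23, Wes, red, 27), (ATL, 12, 23, Wes, red, 39), (ATL, 12, 23, Wes, red, 8), (ATL, 24, 37, Pat, blue, 13), (ATL, 24, 37, Pat, blue, 27), (ATL, 24, 37, Pat, blue, 39), (ATL, 24, 37, Pat, blue, 8), (ATL, 24, 37, Pat, gold, 13), (ATL, 24, 37, Pat, gold, 27), (ATL, 24, 37, Pat, gold, 39), (ATL, 24, 37, Pat, gold, 8), (ATL, 24, 37, Pat, green, 13), (ATL, 24, 37, Pat, green, 27), (ATL, 24, 37, Pat, green, 39), (ATL, 24, 37, Pat, green, 8), (ATL, 24, 37, Pat, grey, 13), (ATL, 24, 37, Pat, grey, 27), (ATL, 24, 37, Pat, grey, 39), (ATL, 24, 37, Pat, grey, 8), (ATL, 24, 37, Pat, red, 13), (ATL, 24, 37, Pat, red, 27), (ATL, 24, 37, Pat, red, 39), (ATL, 24, 37, Pat, red, 8), (NYC, 2, 6, Sam, white, 25), (NYC, 2, 6, Sam, white, 37), (NYC, 2, 7, Zed, white, 25), (NYC, 2, 7, Zed, white, 37), (NYC, 6, 20, Pat, white, 25), (NYC, 6, 20, Pat, white, 37), (NYC, 7, 38, Vic, white, 25), (NYC, 7, 38, Vic, white, 37)}.
π_{city, qty, pid, sname} gives {(ATL, 13, 23, Wes), (ATL, 13, 37, Pat), (ATL, 27, 23, Wes), (ATL, 27, 37, Pat), (ATL, 39, 23, Wes), (ATL, 39, 37, Pat), (ATL, 8, 23, Wes), (ATL, 8, 37, Pat), (NYC, 25, 20, Pat), (NYC, 25, 38, Vic), (NYC, 25, 6, Sam), (NYC, 25, 7, Zed), (NYC, 37, 20, Pat), (NYC, 37, 38, Vic), (NYC, 37, 6, Sam), (NYC, 37, 7, Zed)} (32 duplicate(s) eliminated).
Apply σ_{sname = Pat}; surviving tuples: {(ATL, 13, 37, Pat), (ATL, 27, 37, Pat), (ATL, 39, 37, Pat), (ATL, 8, 37, Pat), (NYC, 25, 20, Pat), (NYC, 37, 20, Pat)}
π_{city, sname, qty} gives {(ATL, Pat, 13), (ATL, Pat, 27), (ATL, Pat, 39), (ATL, Pat, 8), (NYC, Pat, 25), (NYC, Pat, 37)}.

{(ATL, Pat, 13), (ATL, Pat, 27), (ATL, Pat, 39), (ATL, Pat, 8), (NYC, Pat, 25), (NYC, Pat, 37)}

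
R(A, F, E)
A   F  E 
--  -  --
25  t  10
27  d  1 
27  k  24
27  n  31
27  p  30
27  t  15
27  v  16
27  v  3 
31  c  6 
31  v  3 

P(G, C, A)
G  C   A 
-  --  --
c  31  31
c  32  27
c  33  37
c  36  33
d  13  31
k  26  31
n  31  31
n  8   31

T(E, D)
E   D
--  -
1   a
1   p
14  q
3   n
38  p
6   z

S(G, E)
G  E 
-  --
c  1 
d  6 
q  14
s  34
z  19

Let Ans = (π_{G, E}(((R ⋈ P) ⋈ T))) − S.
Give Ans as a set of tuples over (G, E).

R ⋈ P (natural join on A): {(27, d, 1, c, 32), (27, k, 24, c, 32), (27, n, 31, c, 32), (27, p, 30, c, 32), (27, t, 15, c, 32), (27, v, 16, c, 32), (27, v, 3, c, 32), (31, c, 6, c, 31), (31, c, 6, d, 13), (31, c, 6, k, 26), (31, c, 6, n, 31), (31, c, 6, n, 8), (31, v, 3, c, 31), (31, v, 3, d, 13), (31, v, 3, k, 26), (31, v, 3, n, 31), (31, v, 3, n, 8)}
(R ⋈ P) ⋈ T (natural join on E): {(27, d, 1, c, 32, a), (27, d, 1, c, 32, p), (27, v, 3, c, 32, n), (31, c, 6, c, 31, z), (31, c, 6, d, 13, z), (31, c, 6, k, 26, z), (31, c, 6, n, 31, z), (31, c, 6, n, 8, z), (31, v, 3, c, 31, n), (31, v, 3, d, 13, n), (31, v, 3, k, 26, n), (31, v, 3, n, 31, n), (31, v, 3, n, 8, n)}
π_{G, E} gives {(c, 1), (c, 3), (c, 6), (d, 3), (d, 6), (k, 3), (k, 6), (n, 3), (n, 6)} (4 duplicate(s) eliminated).
Set difference of the two operands is {(c, 3), (c, 6), (d, 3), (k, 3), (k, 6), (n, 3), (n, 6)}.

{(c, 3), (c, 6), (d, 3), (k, 3), (k, 6), (n, 3), (n, 6)}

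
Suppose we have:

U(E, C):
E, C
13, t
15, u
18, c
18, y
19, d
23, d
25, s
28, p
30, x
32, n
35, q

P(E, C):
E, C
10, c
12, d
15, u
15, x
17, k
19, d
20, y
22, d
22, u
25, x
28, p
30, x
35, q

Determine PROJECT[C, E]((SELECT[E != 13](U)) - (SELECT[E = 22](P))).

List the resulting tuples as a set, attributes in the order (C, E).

{(c, 18), (d, 19), (d, 23), (n, 32), (p, 28), (q, 35), (s, 25), (u, 15), (x, 30), (y, 18)}

Apply σ_{E != 13}; surviving tuples: {(15, u), (18, c), (18, y), (19, d), (23, d), (25, s), (28, p), (30, x), (32, n), (35, q)}
Apply σ_{E = 22}; surviving tuples: {(22, d), (22, u)}
Difference: {(15, u), (18, c), (18, y), (19, d), (23, d), (25, s), (28, p), (30, x), (32, n), (35, q)} with {(22, d), (22, u)} → {(15, u), (18, c), (18, y), (19, d), (23, d), (25, s), (28, p), (30, x), (32, n), (35, q)}
π[C, E]: project onto (C, E) → {(c, 18), (d, 19), (d, 23), (n, 32), (p, 28), (q, 35), (s, 25), (u, 15), (x, 30), (y, 18)}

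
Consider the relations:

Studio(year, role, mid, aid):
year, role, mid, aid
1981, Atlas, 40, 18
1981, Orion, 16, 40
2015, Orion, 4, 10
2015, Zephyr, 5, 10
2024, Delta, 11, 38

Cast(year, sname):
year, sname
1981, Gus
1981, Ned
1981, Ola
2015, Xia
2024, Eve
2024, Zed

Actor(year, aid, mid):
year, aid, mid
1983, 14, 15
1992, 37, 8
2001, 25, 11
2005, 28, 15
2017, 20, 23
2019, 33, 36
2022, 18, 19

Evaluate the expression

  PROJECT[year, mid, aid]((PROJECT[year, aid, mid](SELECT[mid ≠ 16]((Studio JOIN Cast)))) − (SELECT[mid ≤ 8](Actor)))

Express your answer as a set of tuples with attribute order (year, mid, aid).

{(1981, 40, 18), (2015, 4, 10), (2015, 5, 10), (2024, 11, 38)}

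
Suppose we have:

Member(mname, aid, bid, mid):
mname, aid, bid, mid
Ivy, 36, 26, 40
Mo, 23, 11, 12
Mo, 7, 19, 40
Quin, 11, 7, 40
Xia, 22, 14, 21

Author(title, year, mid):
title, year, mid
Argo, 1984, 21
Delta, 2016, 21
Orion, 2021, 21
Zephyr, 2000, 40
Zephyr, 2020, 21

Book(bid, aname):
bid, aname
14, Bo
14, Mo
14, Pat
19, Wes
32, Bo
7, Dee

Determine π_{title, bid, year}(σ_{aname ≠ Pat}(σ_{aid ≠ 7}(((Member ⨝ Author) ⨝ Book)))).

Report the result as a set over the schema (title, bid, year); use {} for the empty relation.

Member ⋈ Author (natural join on mid): {(Ivy, 36, 26, 40, Zephyr, 2000), (Mo, 7, 19, 40, Zephyr, 2000), (Quin, 11, 7, 40, Zephyr, 2000), (Xia, 22, 14, 21, Argo, 1984), (Xia, 22, 14, 21, Delta, 2016), (Xia, 22, 14, 21, Orion, 2021), (Xia, 22, 14, 21, Zephyr, 2020)}
(Member ⨝ Author) ⋈ Book (natural join on bid): {(Mo, 7, 19, 40, Zephyr, 2000, Wes), (Quin, 11, 7, 40, Zephyr, 2000, Dee), (Xia, 22, 14, 21, Argo, 1984, Bo), (Xia, 22, 14, 21, Argo, 1984, Mo), (Xia, 22, 14, 21, Argo, 1984, Pat), (Xia, 22, 14, 21, Delta, 2016, Bo), (Xia, 22, 14, 21, Delta, 2016, Mo), (Xia, 22, 14, 21, Delta, 2016, Pat), (Xia, 22, 14, 21, Orion, 2021, Bo), (Xia, 22, 14, 21, Orion, 2021, Mo), (Xia, 22, 14, 21, Orion, 2021, Pat), (Xia, 22, 14, 21, Zephyr, 2020, Bo), (Xia, 22, 14, 21, Zephyr, 2020, Mo), (Xia, 22, 14, 21, Zephyr, 2020, Pat)}
Apply σ_{aid ≠ 7}; surviving tuples: {(Quin, 11, 7, 40, Zephyr, 2000, Dee), (Xia, 22, 14, 21, Argo, 1984, Bo), (Xia, 22, 14, 21, Argo, 1984, Mo), (Xia, 22, 14, 21, Argo, 1984, Pat), (Xia, 22, 14, 21, Delta, 2016, Bo), (Xia, 22, 14, 21, Delta, 2016, Mo), (Xia, 22, 14, 21, Delta, 2016, Pat), (Xia, 22, 14, 21, Orion, 2021, Bo), (Xia, 22, 14, 21, Orion, 2021, Mo), (Xia, 22, 14, 21, Orion, 2021, Pat), (Xia, 22, 14, 21, Zephyr, 2020, Bo), (Xia, 22, 14, 21, Zephyr, 2020, Mo), (Xia, 22, 14, 21, Zephyr, 2020, Pat)}
Apply σ_{aname ≠ Pat}; surviving tuples: {(Quin, 11, 7, 40, Zephyr, 2000, Dee), (Xia, 22, 14, 21, Argo, 1984, Bo), (Xia, 22, 14, 21, Argo, 1984, Mo), (Xia, 22, 14, 21, Delta, 2016, Bo), (Xia, 22, 14, 21, Delta, 2016, Mo), (Xia, 22, 14, 21, Orion, 2021, Bo), (Xia, 22, 14, 21, Orion, 2021, Mo), (Xia, 22, 14, 21, Zephyr, 2020, Bo), (Xia, 22, 14, 21, Zephyr, 2020, Mo)}
π_{title, bid, year} gives {(Argo, 14, 1984), (Delta, 14, 2016), (Orion, 14, 2021), (Zephyr, 14, 2020), (Zephyr, 7, 2000)} (4 duplicate(s) eliminated).

{(Argo, 14, 1984), (Delta, 14, 2016), (Orion, 14, 2021), (Zephyr, 14, 2020), (Zephyr, 7, 2000)}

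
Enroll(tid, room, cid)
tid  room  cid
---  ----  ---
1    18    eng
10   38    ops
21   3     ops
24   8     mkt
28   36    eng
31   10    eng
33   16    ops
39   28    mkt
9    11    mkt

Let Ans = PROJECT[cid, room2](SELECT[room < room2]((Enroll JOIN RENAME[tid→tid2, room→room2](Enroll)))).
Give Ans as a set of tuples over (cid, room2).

{(eng, 18), (eng, 36), (mkt, 11), (mkt, 28), (ops, 16), (ops, 38)}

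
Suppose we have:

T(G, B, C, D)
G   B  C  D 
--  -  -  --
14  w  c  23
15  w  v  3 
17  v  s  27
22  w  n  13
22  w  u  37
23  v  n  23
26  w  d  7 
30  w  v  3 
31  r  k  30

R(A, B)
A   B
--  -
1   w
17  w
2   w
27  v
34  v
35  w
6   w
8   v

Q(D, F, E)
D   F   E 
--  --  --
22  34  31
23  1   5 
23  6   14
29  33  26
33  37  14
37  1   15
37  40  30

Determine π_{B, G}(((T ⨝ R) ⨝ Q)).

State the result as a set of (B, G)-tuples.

Natural join on B: {(14, w, c, 23, 1), (14, w, c, 23, 17), (14, w, c, 23, 2), (14, w, c, 23, 35), (14, w, c, 23, 6), (15, w, v, 3, 1), (15, w, v, 3, 17), (15, w, v, 3, 2), (15, w, v, 3, 35), (15, w, v, 3, 6), (17, v, s, 27, 27), (17, v, s, 27, 34), (17, v, s, 27, 8), (22, w, n, 13, 1), (22, w, n, 13, 17), (22, w, n, 13, 2), (22, w, n, 13, 35), (22, w, n, 13, 6), (22, w, u, 37, 1), (22, w, u, 37, 17), (22, w, u, 37, 2), (22, w, u, 37, 35), (22, w, u, 37, 6), (23, v, n, 23, 27), (23, v, n, 23, 34), (23, v, n, 23, 8), (26, w, d, 7, 1), (26, w, d, 7, 17), (26, w, d, 7, 2), (26, w, d, 7, 35), (26, w, d, 7, 6), (30, w, v, 3, 1), (30, w, v, 3, 17), (30, w, v, 3, 2), (30, w, v, 3, 35), (30, w, v, 3, 6)}
Natural join on D: {(14, w, c, 23, 1, 1, 5), (14, w, c, 23, 1, 6, 14), (14, w, c, 23, 17, 1, 5), (14, w, c, 23, 17, 6, 14), (14, w, c, 23, 2, 1, 5), (14, w, c, 23, 2, 6, 14), (14, w, c, 23, 35, 1, 5), (14, w, c, 23, 35, 6, 14), (14, w, c, 23, 6, 1, 5), (14, w, c, 23, 6, 6, 14), (22, w, u, 37, 1, 1, 15), (22, w, u, 37, 1, 40, 30), (22, w, u, 37, 17, 1, 15), (22, w, u, 37, 17, 40, 30), (22, w, u, 37, 2, 1, 15), (22, w, u, 37, 2, 40, 30), (22, w, u, 37, 35, 1, 15), (22, w, u, 37, 35, 40, 30), (22, w, u, 37, 6, 1, 15), (22, w, u, 37, 6, 40, 30), (23, v, n, 23, 27, 1, 5), (23, v, n, 23, 27, 6, 14), (23, v, n, 23, 34, 1, 5), (23, v, n, 23, 34, 6, 14), (23, v, n, 23, 8, 1, 5), (23, v, n, 23, 8, 6, 14)}
Projecting to B, G (23 duplicate(s) eliminated): {(v, 23), (w, 14), (w, 22)}

{(v, 23), (w, 14), (w, 22)}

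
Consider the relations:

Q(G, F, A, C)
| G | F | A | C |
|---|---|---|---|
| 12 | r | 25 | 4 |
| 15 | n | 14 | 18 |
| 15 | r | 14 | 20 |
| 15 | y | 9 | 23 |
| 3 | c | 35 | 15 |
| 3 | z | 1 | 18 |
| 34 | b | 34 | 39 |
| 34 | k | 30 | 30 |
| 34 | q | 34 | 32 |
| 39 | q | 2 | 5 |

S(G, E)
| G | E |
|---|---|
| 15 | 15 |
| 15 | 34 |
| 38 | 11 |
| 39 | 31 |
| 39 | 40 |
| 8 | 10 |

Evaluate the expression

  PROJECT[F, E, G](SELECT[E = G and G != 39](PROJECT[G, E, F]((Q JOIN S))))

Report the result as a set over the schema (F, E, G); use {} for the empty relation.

{(n, 15, 15), (r, 15, 15), (y, 15, 15)}

Q ⋈ S (natural join on G): {(15, n, 14, 18, 15), (15, n, 14, 18, 34), (15, r, 14, 20, 15), (15, r, 14, 20, 34), (15, y, 9, 23, 15), (15, y, 9, 23, 34), (39, q, 2, 5, 31), (39, q, 2, 5, 40)}
Projecting to G, E, F: {(15, 15, n), (15, 15, r), (15, 15, y), (15, 34, n), (15, 34, r), (15, 34, y), (39, 31, q), (39, 40, q)}
σ[E = G and G != 39]: keep tuples satisfying E = G and G != 39 → {(15, 15, n), (15, 15, r), (15, 15, y)}
Projecting to F, E, G: {(n, 15, 15), (r, 15, 15), (y, 15, 15)}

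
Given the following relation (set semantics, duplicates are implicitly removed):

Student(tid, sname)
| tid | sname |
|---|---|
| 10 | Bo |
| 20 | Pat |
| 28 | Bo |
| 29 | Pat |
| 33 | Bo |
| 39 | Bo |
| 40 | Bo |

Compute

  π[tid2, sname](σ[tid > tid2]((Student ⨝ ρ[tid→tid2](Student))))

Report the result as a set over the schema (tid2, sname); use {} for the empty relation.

{(10, Bo), (20, Pat), (28, Bo), (33, Bo), (39, Bo)}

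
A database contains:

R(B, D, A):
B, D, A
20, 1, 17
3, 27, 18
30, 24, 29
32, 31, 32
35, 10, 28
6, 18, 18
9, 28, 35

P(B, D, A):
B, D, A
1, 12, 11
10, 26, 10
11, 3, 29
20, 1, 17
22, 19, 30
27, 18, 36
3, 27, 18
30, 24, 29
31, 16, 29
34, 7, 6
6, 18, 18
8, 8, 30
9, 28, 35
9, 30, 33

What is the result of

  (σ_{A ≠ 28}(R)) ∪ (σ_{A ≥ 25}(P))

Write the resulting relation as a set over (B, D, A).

{(11, 3, 29), (20, 1, 17), (22, 19, 30), (27, 18, 36), (3, 27, 18), (30, 24, 29), (31, 16, 29), (32, 31, 32), (6, 18, 18), (8, 8, 30), (9, 28, 35), (9, 30, 33)}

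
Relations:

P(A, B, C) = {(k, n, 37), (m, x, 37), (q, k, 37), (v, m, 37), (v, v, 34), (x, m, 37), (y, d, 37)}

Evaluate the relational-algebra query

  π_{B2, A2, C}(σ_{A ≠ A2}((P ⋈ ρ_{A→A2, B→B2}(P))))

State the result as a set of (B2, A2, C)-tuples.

ρ[A→A2, B→B2]: schema becomes (A2, B2, C); tuples unchanged.
Natural join on C: {(k, n, 37, k, n), (k, n, 37, m, x), (k, n, 37, q, k), (k, n, 37, v, m), (k, n, 37, x, m), (k, n, 37, y, d), (m, x, 37, k, n), (m, x, 37, m, x), (m, x, 37, q, k), (m, x, 37, v, m), (m, x, 37, x, m), (m, x, 37, y, d), (q, k, 37, k, n), (q, k, 37, m, x), (q, k, 37, q, k), (q, k, 37, v, m), (q, k, 37, x, m), (q, k, 37, y, d), (v, m, 37, k, n), (v, m, 37, m, x), (v, m, 37, q, k), (v, m, 37, v, m), (v, m, 37, x, m), (v, m, 37, y, d), (v, v, 34, v, v), (x, m, 37, k, n), (x, m, 37, m, x), (x, m, 37, q, k), (x, m, 37, v, m), (x, m, 37, x, m), (x, m, 37, y, d), (y, d, 37, k, n), (y, d, 37, m, x), (y, d, 37, q, k), (y, d, 37, v, m), (y, d, 37, x, m), (y, d, 37, y, d)}
Apply σ_{A ≠ A2}; surviving tuples: {(k, n, 37, m, x), (k, n, 37, q, k), (k, n, 37, v, m), (k, n, 37, x, m), (k, n, 37, y, d), (m, x, 37, k, n), (m, x, 37, q, k), (m, x, 37, v, m), (m, x, 37, x, m), (m, x, 37, y, d), (q, k, 37, k, n), (q, k, 37, m, x), (q, k, 37, v, m), (q, k, 37, x, m), (q, k, 37, y, d), (v, m, 37, k, n), (v, m, 37, m, x), (v, m, 37, q, k), (v, m, 37, x, m), (v, m, 37, y, d), (x, m, 37, k, n), (x, m, 37, m, x), (x, m, 37, q, k), (x, m, 37, v, m), (x, m, 37, y, d), (y, d, 37, k, n), (y, d, 37, m, x), (y, d, 37, q, k), (y, d, 37, v, m), (y, d, 37, x, m)}
Keep only column(s) B2, A2, C (24 duplicate(s) eliminated): {(d, y, 37), (k, q, 37), (m, v, 37), (m, x, 37), (n, k, 37), (x, m, 37)}

{(d, y, 37), (k, q, 37), (m, v, 37), (m, x, 37), (n, k, 37), (x, m, 37)}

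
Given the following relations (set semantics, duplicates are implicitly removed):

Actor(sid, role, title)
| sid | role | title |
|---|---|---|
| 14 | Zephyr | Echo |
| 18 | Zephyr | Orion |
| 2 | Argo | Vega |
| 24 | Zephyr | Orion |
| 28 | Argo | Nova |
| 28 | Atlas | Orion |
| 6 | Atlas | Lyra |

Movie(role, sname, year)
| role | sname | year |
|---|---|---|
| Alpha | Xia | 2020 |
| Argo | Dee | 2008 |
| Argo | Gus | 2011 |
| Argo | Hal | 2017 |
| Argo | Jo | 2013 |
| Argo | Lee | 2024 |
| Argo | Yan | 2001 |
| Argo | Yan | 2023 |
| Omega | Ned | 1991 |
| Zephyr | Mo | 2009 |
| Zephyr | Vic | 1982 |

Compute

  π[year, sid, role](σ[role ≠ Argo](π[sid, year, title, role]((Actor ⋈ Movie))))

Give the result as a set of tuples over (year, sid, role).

{(1982, 14, Zephyr), (1982, 18, Zephyr), (1982, 24, Zephyr), (2009, 14, Zephyr), (2009, 18, Zephyr), (2009, 24, Zephyr)}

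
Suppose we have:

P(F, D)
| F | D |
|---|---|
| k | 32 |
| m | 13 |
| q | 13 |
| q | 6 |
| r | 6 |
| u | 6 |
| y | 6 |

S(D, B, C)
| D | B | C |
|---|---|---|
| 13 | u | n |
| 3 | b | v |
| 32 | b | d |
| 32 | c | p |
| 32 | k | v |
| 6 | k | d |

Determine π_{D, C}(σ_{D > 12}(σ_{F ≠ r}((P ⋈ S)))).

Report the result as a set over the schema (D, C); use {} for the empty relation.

Natural join on D: {(k, 32, b, d), (k, 32, c, p), (k, 32, k, v), (m, 13, u, n), (q, 13, u, n), (q, 6, k, d), (r, 6, k, d), (u, 6, k, d), (y, 6, k, d)}
σ[F ≠ r]: keep tuples satisfying F ≠ r → {(k, 32, b, d), (k, 32, c, p), (k, 32, k, v), (m, 13, u, n), (q, 13, u, n), (q, 6, k, d), (u, 6, k, d), (y, 6, k, d)}
σ[D > 12]: keep tuples satisfying D > 12 → {(k, 32, b, d), (k, 32, c, p), (k, 32, k, v), (m, 13, u, n), (q, 13, u, n)}
π[D, C]: project onto (D, C) (1 duplicate(s) eliminated) → {(13, n), (32, d), (32, p), (32, v)}

{(13, n), (32, d), (32, p), (32, v)}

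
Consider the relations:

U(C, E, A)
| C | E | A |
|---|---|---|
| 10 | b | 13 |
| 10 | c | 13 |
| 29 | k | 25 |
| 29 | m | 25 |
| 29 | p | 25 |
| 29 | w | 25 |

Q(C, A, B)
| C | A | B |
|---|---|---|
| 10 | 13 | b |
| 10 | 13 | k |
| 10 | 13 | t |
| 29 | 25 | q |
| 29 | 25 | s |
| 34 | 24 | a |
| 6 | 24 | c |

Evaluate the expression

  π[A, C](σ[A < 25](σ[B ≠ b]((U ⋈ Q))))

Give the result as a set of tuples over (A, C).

Joining U and Q on C, A yields {(10, b, 13, b), (10, b, 13, k), (10, b, 13, t), (10, c, 13, b), (10, c, 13, k), (10, c, 13, t), (29, k, 25, q), (29, k, 25, s), (29, m, 25, q), (29, m, 25, s), (29, p, 25, q), (29, p, 25, s), (29, w, 25, q), (29, w, 25, s)}.
Filtering on B ≠ b leaves {(10, b, 13, k), (10, b, 13, t), (10, c, 13, k), (10, c, 13, t), (29, k, 25, q), (29, k, 25, s), (29, m, 25, q), (29, m, 25, s), (29, p, 25, q), (29, p, 25, s), (29, w, 25, q), (29, w, 25, s)}.
Filtering on A < 25 leaves {(10, b, 13, k), (10, b, 13, t), (10, c, 13, k), (10, c, 13, t)}.
π_{A, C} gives {(13, 10)} (3 duplicate(s) eliminated).

{(13, 10)}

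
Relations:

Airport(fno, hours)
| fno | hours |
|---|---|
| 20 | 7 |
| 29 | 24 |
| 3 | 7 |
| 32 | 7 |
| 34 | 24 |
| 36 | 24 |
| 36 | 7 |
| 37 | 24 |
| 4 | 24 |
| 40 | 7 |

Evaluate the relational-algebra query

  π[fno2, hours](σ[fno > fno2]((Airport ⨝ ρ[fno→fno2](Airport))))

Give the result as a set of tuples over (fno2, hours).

ρ[fno→fno2]: schema becomes (fno2, hours); tuples unchanged.
Airport ⋈ ρ[fno→fno2](Airport) (natural join on hours): {(20, 7, 20), (20, 7, 3), (20, 7, 32), (20, 7, 36), (20, 7, 40), (29, 24, 29), (29, 24, 34), (29, 24, 36), (29, 24, 37), (29, 24, 4), (3, 7, 20), (3, 7, 3), (3, 7, 32), (3, 7, 36), (3, 7, 40), (32, 7, 20), (32, 7, 3), (32, 7, 32), (32, 7, 36), (32, 7, 40), (34, 24, 29), (34, 24, 34), (34, 24, 36), (34, 24, 37), (34, 24, 4), (36, 24, 29), (36, 24, 34), (36, 24, 36), (36, 24, 37), (36, 24, 4), (36, 7, 20), (36, 7, 3), (36, 7, 32), (36, 7, 36), (36, 7, 40), (37, 24, 29), (37, 24, 34), (37, 24, 36), (37, 24, 37), (37, 24, 4), (4, 24, 29), (4, 24, 34), (4, 24, 36), (4, 24, 37), (4, 24, 4), (40, 7, 20), (40, 7, 3), (40, 7, 32), (40, 7, 36), (40, 7, 40)}
Apply σ_{fno > fno2}; surviving tuples: {(20, 7, 3), (29, 24, 4), (32, 7, 20), (32, 7, 3), (34, 24, 29), (34, 24, 4), (36, 24, 29), (36, 24, 34), (36, 24, 4), (36, 7, 20), (36, 7, 3), (36, 7, 32), (37, 24, 29), (37, 24, 34), (37, 24, 36), (37, 24, 4), (40, 7, 20), (40, 7, 3), (40, 7, 32), (40, 7, 36)}
π_{fno2, hours} gives {(20, 7), (29, 24), (3, 7), (32, 7), (34, 24), (36, 24), (36, 7), (4, 24)} (12 duplicate(s) eliminated).

{(20, 7), (29, 24), (3, 7), (32, 7), (34, 24), (36, 24), (36, 7), (4, 24)}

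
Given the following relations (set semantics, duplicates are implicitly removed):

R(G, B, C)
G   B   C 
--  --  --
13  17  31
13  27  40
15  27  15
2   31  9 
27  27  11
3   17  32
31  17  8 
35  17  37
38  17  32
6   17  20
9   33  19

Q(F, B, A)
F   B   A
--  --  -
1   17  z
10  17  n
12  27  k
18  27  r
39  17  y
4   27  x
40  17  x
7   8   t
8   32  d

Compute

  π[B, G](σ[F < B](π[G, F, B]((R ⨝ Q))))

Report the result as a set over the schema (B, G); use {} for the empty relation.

Joining R and Q on B yields {(13, 17, 31, 1, z), (13, 17, 31, 10, n), (13, 17, 31, 39, y), (13, 17, 31, 40, x), (13, 27, 40, 12, k), (13, 27, 40, 18, r), (13, 27, 40, 4, x), (15, 27, 15, 12, k), (15, 27, 15, 18, r), (15, 27, 15, 4, x), (27, 27, 11, 12, k), (27, 27, 11, 18, r), (27, 27, 11, 4, x), (3, 17, 32, 1, z), (3, 17, 32, 10, n), (3, 17, 32, 39, y), (3, 17, 32, 40, x), (31, 17, 8, 1, z), (31, 17, 8, 10, n), (31, 17, 8, 39, y), (31, 17, 8, 40, x), (35, 17, 37, 1, z), (35, 17, 37, 10, n), (35, 17, 37, 39, y), (35, 17, 37, 40, x), (38, 17, 32, 1, z), (38, 17, 32, 10, n), (38, 17, 32, 39, y), (38, 17, 32, 40, x), (6, 17, 20, 1, z), (6, 17, 20, 10, n), (6, 17, 20, 39, y), (6, 17, 20, 40, x)}.
Keep only column(s) G, F, B: {(13, 1, 17), (13, 10, 17), (13, 12, 27), (13, 18, 27), (13, 39, 17), (13, 4, 27), (13, 40, 17), (15, 12, 27), (15, 18, 27), (15, 4, 27), (27, 12, 27), (27, 18, 27), (27, 4, 27), (3, 1, 17), (3, 10, 17), (3, 39, 17), (3, 40, 17), (31, 1, 17), (31, 10, 17), (31, 39, 17), (31, 40, 17), (35, 1, 17), (35, 10, 17), (35, 39, 17), (35, 40, 17), (38, 1, 17), (38, 10, 17), (38, 39, 17), (38, 40, 17), (6, 1, 17), (6, 10, 17), (6, 39, 17), (6, 40, 17)}
Apply σ_{F < B}; surviving tuples: {(13, 1, 17), (13, 10, 17), (13, 12, 27), (13, 18, 27), (13, 4, 27), (15, 12, 27), (15, 18, 27), (15, 4, 27), (27, 12, 27), (27, 18, 27), (27, 4, 27), (3, 1, 17), (3, 10, 17), (31, 1, 17), (31, 10, 17), (35, 1, 17), (35, 10, 17), (38, 1, 17), (38, 10, 17), (6, 1, 17), (6, 10, 17)}
Keep only column(s) B, G (12 duplicate(s) eliminated): {(17, 13), (17, 3), (17, 31), (17, 35), (17, 38), (17, 6), (27, 13), (27, 15), (27, 27)}

{(17, 13), (17, 3), (17, 31), (17, 35), (17, 38), (17, 6), (27, 13), (27, 15), (27, 27)}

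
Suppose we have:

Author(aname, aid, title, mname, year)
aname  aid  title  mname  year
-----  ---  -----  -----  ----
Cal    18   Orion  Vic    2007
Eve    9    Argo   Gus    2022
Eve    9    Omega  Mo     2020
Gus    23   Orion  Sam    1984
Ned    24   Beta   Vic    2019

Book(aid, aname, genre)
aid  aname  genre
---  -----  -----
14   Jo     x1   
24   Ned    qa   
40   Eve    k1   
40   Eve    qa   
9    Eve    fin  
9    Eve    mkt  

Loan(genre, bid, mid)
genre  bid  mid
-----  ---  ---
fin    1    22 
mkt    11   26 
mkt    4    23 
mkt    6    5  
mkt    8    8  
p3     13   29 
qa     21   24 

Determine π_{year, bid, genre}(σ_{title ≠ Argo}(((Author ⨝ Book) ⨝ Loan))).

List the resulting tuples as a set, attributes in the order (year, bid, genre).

{(2019, 21, qa), (2020, 1, fin), (2020, 11, mkt), (2020, 4, mkt), (2020, 6, mkt), (2020, 8, mkt)}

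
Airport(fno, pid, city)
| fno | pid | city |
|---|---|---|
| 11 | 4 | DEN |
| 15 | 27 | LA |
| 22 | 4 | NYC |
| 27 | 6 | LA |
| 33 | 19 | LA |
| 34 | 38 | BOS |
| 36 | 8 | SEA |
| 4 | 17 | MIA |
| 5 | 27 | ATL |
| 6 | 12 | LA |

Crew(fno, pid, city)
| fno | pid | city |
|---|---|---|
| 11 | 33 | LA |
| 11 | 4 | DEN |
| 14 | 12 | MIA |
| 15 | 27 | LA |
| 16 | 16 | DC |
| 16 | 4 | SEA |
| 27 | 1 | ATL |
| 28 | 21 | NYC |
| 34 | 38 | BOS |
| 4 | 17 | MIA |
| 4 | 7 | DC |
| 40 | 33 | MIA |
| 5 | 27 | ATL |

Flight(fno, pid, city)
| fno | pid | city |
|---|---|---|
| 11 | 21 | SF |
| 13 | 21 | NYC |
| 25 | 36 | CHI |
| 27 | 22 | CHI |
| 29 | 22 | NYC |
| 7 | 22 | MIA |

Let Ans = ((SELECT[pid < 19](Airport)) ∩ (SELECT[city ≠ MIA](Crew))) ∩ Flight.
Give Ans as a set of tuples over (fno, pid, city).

σ[pid < 19]: keep tuples satisfying pid < 19 → {(11, 4, DEN), (22, 4, NYC), (27, 6, LA), (36, 8, SEA), (4, 17, MIA), (6, 12, LA)}
σ[city ≠ MIA]: keep tuples satisfying city ≠ MIA → {(11, 33, LA), (11, 4, DEN), (15, 27, LA), (16, 16, DC), (16, 4, SEA), (27, 1, ATL), (28, 21, NYC), (34, 38, BOS), (4, 7, DC), (5, 27, ATL)}
Taking the intersection: {(11, 4, DEN)}
Taking the intersection: {}

{}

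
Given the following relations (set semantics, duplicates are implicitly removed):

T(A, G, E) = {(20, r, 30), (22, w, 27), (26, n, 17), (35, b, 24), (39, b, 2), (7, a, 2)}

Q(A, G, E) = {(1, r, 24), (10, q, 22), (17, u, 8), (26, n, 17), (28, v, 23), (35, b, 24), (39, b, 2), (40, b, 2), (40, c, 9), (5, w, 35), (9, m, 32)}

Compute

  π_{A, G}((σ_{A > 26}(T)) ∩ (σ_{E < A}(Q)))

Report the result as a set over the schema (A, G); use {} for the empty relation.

{(35, b), (39, b)}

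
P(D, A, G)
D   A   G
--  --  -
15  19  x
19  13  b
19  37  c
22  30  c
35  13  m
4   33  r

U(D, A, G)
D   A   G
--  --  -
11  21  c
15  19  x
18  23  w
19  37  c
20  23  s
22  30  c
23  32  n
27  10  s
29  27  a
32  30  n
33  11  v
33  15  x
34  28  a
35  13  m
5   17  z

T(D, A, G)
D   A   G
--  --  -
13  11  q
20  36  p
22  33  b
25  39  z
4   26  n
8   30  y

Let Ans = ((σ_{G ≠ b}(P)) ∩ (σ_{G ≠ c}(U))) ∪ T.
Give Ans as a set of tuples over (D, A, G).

Filtering on G ≠ b leaves {(15, 19, x), (19, 37, c), (22, 30, c), (35, 13, m), (4, 33, r)}.
Filtering on G ≠ c leaves {(15, 19, x), (18, 23, w), (20, 23, s), (23, 32, n), (27, 10, s), (29, 27, a), (32, 30, n), (33, 11, v), (33, 15, x), (34, 28, a), (35, 13, m), (5, 17, z)}.
Taking the intersection: {(15, 19, x), (35, 13, m)}
Taking the union: {(13, 11, q), (15, 19, x), (20, 36, p), (22, 33, b), (25, 39, z), (35, 13, m), (4, 26, n), (8, 30, y)}

{(13, 11, q), (15, 19, x), (20, 36, p), (22, 33, b), (25, 39, z), (35, 13, m), (4, 26, n), (8, 30, y)}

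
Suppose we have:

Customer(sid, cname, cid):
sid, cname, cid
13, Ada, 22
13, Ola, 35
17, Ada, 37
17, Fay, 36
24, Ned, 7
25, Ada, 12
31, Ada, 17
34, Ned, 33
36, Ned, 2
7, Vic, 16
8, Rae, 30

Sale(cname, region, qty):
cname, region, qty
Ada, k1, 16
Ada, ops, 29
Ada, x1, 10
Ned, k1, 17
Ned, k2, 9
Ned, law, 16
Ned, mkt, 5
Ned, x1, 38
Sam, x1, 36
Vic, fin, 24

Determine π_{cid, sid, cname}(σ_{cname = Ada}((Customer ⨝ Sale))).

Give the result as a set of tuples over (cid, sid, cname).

{(12, 25, Ada), (17, 31, Ada), (22, 13, Ada), (37, 17, Ada)}

Joining Customer and Sale on cname yields {(13, Ada, 22, k1, 16), (13, Ada, 22, ops, 29), (13, Ada, 22, x1, 10), (17, Ada, 37, k1, 16), (17, Ada, 37, ops, 29), (17, Ada, 37, x1, 10), (24, Ned, 7, k1, 17), (24, Ned, 7, k2, 9), (24, Ned, 7, law, 16), (24, Ned, 7, mkt, 5), (24, Ned, 7, x1, 38), (25, Ada, 12, k1, 16), (25, Ada, 12, ops, 29), (25, Ada, 12, x1, 10), (31, Ada, 17, k1, 16), (31, Ada, 17, ops, 29), (31, Ada, 17, x1, 10), (34, Ned, 33, k1, 17), (34, Ned, 33, k2, 9), (34, Ned, 33, law, 16), (34, Ned, 33, mkt, 5), (34, Ned, 33, x1, 38), (36, Ned, 2, k1, 17), (36, Ned, 2, k2, 9), (36, Ned, 2, law, 16), (36, Ned, 2, mkt, 5), (36, Ned, 2, x1, 38), (7, Vic, 16, fin, 24)}.
Filtering on cname = Ada leaves {(13, Ada, 22, k1, 16), (13, Ada, 22, ops, 29), (13, Ada, 22, x1, 10), (17, Ada, 37, k1, 16), (17, Ada, 37, ops, 29), (17, Ada, 37, x1, 10), (25, Ada, 12, k1, 16), (25, Ada, 12, ops, 29), (25, Ada, 12, x1, 10), (31, Ada, 17, k1, 16), (31, Ada, 17, ops, 29), (31, Ada, 17, x1, 10)}.
Projecting to cid, sid, cname (8 duplicate(s) eliminated): {(12, 25, Ada), (17, 31, Ada), (22, 13, Ada), (37, 17, Ada)}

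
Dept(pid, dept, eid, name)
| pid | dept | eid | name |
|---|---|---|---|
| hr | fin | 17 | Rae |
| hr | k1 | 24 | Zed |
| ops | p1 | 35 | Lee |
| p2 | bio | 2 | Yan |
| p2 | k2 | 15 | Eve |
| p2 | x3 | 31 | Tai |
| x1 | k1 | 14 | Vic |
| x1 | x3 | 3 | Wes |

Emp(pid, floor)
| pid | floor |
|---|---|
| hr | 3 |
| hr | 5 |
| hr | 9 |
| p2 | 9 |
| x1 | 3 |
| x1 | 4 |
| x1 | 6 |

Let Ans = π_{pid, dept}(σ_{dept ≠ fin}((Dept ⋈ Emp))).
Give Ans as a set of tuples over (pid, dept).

{(hr, k1), (p2, bio), (p2, k2), (p2, x3), (x1, k1), (x1, x3)}

Natural join on pid: {(hr, fin, 17, Rae, 3), (hr, fin, 17, Rae, 5), (hr, fin, 17, Rae, 9), (hr, k1, 24, Zed, 3), (hr, k1, 24, Zed, 5), (hr, k1, 24, Zed, 9), (p2, bio, 2, Yan, 9), (p2, k2, 15, Eve, 9), (p2, x3, 31, Tai, 9), (x1, k1, 14, Vic, 3), (x1, k1, 14, Vic, 4), (x1, k1, 14, Vic, 6), (x1, x3, 3, Wes, 3), (x1, x3, 3, Wes, 4), (x1, x3, 3, Wes, 6)}
σ[dept ≠ fin]: keep tuples satisfying dept ≠ fin → {(hr, k1, 24, Zed, 3), (hr, k1, 24, Zed, 5), (hr, k1, 24, Zed, 9), (p2, bio, 2, Yan, 9), (p2, k2, 15, Eve, 9), (p2, x3, 31, Tai, 9), (x1, k1, 14, Vic, 3), (x1, k1, 14, Vic, 4), (x1, k1, 14, Vic, 6), (x1, x3, 3, Wes, 3), (x1, x3, 3, Wes, 4), (x1, x3, 3, Wes, 6)}
π[pid, dept]: project onto (pid, dept) (6 duplicate(s) eliminated) → {(hr, k1), (p2, bio), (p2, k2), (p2, x3), (x1, k1), (x1, x3)}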